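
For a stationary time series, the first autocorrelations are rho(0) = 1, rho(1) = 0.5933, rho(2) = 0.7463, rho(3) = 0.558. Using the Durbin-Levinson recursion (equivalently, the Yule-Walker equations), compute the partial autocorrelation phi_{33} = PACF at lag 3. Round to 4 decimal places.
\phi_{33} = 0.0579

The PACF at lag k is phi_{kk}, the last component of the solution
to the Yule-Walker system G_k phi = r_k where
  (G_k)_{ij} = rho(|i - j|), (r_k)_i = rho(i), i,j = 1..k.
Equivalently, Durbin-Levinson gives phi_{kk} iteratively:
  phi_{11} = rho(1)
  phi_{kk} = [rho(k) - sum_{j=1..k-1} phi_{k-1,j} rho(k-j)]
            / [1 - sum_{j=1..k-1} phi_{k-1,j} rho(j)],
  phi_{k,j} = phi_{k-1,j} - phi_{kk} phi_{k-1,k-j},  j = 1..k-1.
Step k = 1:
  phi_11 = rho(1) = 0.5933.
Step k = 2:
  phi_22 = [rho(2) - phi_11 rho(1)] / [1 - phi_11 rho(1)] = [0.7463 - (0.5933)(0.5933)] / [1 - (0.5933)(0.5933)]
         = 0.39429511 / 0.64799511 = 0.608485.
  Update: phi_21 = phi_11 - phi_22 phi_11 = 0.5933 - (0.608485)(0.5933) = 0.232286.
Step k = 3:
  phi_33 = [rho(3) - phi_21 rho(2) - phi_22 rho(1)] / [1 - phi_21 rho(1) - phi_22 rho(2)]
    numerator   = 0.558 - (0.232286)(0.7463) - (0.608485)(0.5933) = 0.02363097
    denominator = 1 - (0.232286)(0.5933) - (0.608485)(0.7463) = 0.40807257
  phi_33 = 0.02363097 / 0.40807257 = 0.0579.
Therefore phi_{33} = 0.0579.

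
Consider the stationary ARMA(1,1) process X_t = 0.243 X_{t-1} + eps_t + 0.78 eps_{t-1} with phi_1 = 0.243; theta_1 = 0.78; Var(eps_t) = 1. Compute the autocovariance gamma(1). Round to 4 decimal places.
\gamma(1) = 1.2933

Multiply the model equation by X_{t-k} and take expectations. With theta_0 = psi_0 = 1 and psi_j the MA(infinity) weights, this gives
  gamma(k) - sum_i phi_i gamma(k-i) = c_k,
  c_k = sigma^2 * sum_{j=k..q} theta_j psi_{j-k}   (c_k = 0 for k > q),
using gamma(-m) = gamma(m).
psi-weights needed (psi_j = theta_j + sum_i phi_i psi_{j-i}):
  psi_1 = theta_1 + phi_1 = 0.78 + (0.243) = 1.023
Right-hand sides:
  c_0 = sigma^2 (1 + theta_1 psi_1) = 1 * (1 + (0.78)(1.023)) = 1 * 1.79794 = 1.79794
  c_1 = sigma^2 theta_1 = 1 * (0.78) = 0.78
  c_2 = 0
Equations for k = 0 and k = 1 (AR order 1):
  gamma(0) = phi_1 gamma(1) + c_0
  gamma(1) = phi_1 gamma(0) + c_1
Substituting the second into the first: gamma(0) (1 - phi_1^2) = c_0 + phi_1 c_1, so
  gamma(0) = (c_0 + phi_1 c_1) / (1 - phi_1^2) = (1.79794 + (0.243)(0.78)) / (1 - (0.243)^2) = 1.98748 / 0.940951 = 2.112204.
  gamma(1) = phi_1 gamma(0) + c_1 = (0.243)(2.112204) + (0.78) = 1.293265.
Therefore gamma(1) = 1.2933 (to 4 decimal places).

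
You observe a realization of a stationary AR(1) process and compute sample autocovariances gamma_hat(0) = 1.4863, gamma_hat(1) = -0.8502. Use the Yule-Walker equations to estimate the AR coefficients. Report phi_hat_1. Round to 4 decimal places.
\hat\phi_{1} = -0.5720

The Yule-Walker equations for an AR(p) process read, in matrix form,
  Gamma_p phi = r_p,   with   (Gamma_p)_{ij} = gamma(|i - j|),
                       (r_p)_i = gamma(i),   i,j = 1..p.
Substitute the sample gammas (Toeplitz matrix and right-hand side of size 1):
  Gamma_p = [[1.4863]]
  r_p     = [-0.8502]
With p = 1 this is the single equation gamma(0) phi_1 = gamma(1):
  phi_hat_1 = gamma(1) / gamma(0) = -0.8502 / 1.4863 = -0.5720.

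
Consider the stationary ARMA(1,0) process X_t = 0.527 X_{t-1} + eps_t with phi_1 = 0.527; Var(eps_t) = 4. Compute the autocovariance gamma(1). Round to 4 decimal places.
\gamma(1) = 2.9186

Multiply the model equation by X_{t-k} and take expectations. With theta_0 = psi_0 = 1 and psi_j the MA(infinity) weights, this gives
  gamma(k) - sum_i phi_i gamma(k-i) = c_k,
  c_k = sigma^2 * sum_{j=k..q} theta_j psi_{j-k}   (c_k = 0 for k > q),
using gamma(-m) = gamma(m).
Pure AR (q = 0): c_0 = sigma^2 = 4, c_k = 0 for k >= 1.
Equations for k = 0 and k = 1 (AR order 1):
  gamma(0) = phi_1 gamma(1) + c_0
  gamma(1) = phi_1 gamma(0) + c_1
Substituting the second into the first: gamma(0) (1 - phi_1^2) = c_0 + phi_1 c_1, so
  gamma(0) = c_0 / (1 - phi_1^2) = 4 / (1 - (0.527)^2) = 4 / 0.722271 = 5.538088.
  gamma(1) = phi_1 gamma(0) = (0.527)(5.538088) = 2.918572.
Therefore gamma(1) = 2.9186 (to 4 decimal places).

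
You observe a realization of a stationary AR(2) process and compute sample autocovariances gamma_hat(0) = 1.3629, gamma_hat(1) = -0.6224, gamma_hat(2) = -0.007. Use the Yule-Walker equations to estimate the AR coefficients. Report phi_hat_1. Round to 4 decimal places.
\hat\phi_{1} = -0.5800

The Yule-Walker equations for an AR(p) process read, in matrix form,
  Gamma_p phi = r_p,   with   (Gamma_p)_{ij} = gamma(|i - j|),
                       (r_p)_i = gamma(i),   i,j = 1..p.
Substitute the sample gammas (Toeplitz matrix and right-hand side of size 2):
  Gamma_p = [[1.3629, -0.6224], [-0.6224, 1.3629]]
  r_p     = [-0.6224, -0.007]
Written out:
  1.3629 phi_1 - 0.6224 phi_2 = -0.6224
  -0.6224 phi_1 + 1.3629 phi_2 = -0.007
Solve by Cramer's rule:
  det = gamma(0)^2 - gamma(1)^2 = (1.3629)^2 - (-0.6224)^2 = 1.85749641 - 0.38738176 = 1.47011465
  phi_hat_1 = [gamma(1) gamma(0) - gamma(1) gamma(2)] / det = [(-0.6224)(1.3629) - (-0.6224)(-0.007)] / 1.47011465 = -0.85262576 / 1.47011465 = -0.58
  phi_hat_2 = [gamma(0) gamma(2) - gamma(1)^2] / det = [(1.3629)(-0.007) - (-0.6224)^2] / 1.47011465 = -0.39692206 / 1.47011465 = -0.27
So phi_hat = [-0.5800, -0.2700].
Therefore phi_hat_1 = -0.5800.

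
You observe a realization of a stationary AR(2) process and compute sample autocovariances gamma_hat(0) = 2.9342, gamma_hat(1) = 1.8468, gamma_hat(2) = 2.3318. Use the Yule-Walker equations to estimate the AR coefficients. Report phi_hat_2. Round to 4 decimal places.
\hat\phi_{2} = 0.6600

The Yule-Walker equations for an AR(p) process read, in matrix form,
  Gamma_p phi = r_p,   with   (Gamma_p)_{ij} = gamma(|i - j|),
                       (r_p)_i = gamma(i),   i,j = 1..p.
Substitute the sample gammas (Toeplitz matrix and right-hand side of size 2):
  Gamma_p = [[2.9342, 1.8468], [1.8468, 2.9342]]
  r_p     = [1.8468, 2.3318]
Written out:
  2.9342 phi_1 + 1.8468 phi_2 = 1.8468
  1.8468 phi_1 + 2.9342 phi_2 = 2.3318
Solve by Cramer's rule:
  det = gamma(0)^2 - gamma(1)^2 = (2.9342)^2 - (1.8468)^2 = 8.60952964 - 3.41067024 = 5.1988594
  phi_hat_1 = [gamma(1) gamma(0) - gamma(1) gamma(2)] / det = [(1.8468)(2.9342) - (1.8468)(2.3318)] / 5.1988594 = 1.11251232 / 5.1988594 = 0.214
  phi_hat_2 = [gamma(0) gamma(2) - gamma(1)^2] / det = [(2.9342)(2.3318) - (1.8468)^2] / 5.1988594 = 3.43129732 / 5.1988594 = 0.66
So phi_hat = [0.2140, 0.6600].
Therefore phi_hat_2 = 0.6600.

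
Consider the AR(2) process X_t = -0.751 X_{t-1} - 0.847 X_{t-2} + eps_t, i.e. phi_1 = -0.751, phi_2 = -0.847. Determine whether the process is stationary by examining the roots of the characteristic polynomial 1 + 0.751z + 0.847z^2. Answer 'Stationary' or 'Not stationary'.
\text{Stationary}

The AR(p) characteristic polynomial is P(z) = 1 + 0.751z + 0.847z^2.
Stationarity requires all roots to lie outside the unit circle, i.e. |z| > 1 for every root.
Set 1 + (0.751) z + (0.847) z^2 = 0, i.e. a z^2 + b z + c = 0 with a = 0.847, b = 0.751, c = 1.
Discriminant D = b^2 - 4ac = (0.751)^2 - 4*(0.847)*1 = 0.564001 - (3.388) = -2.823999.
D < 0, so the roots are the complex-conjugate pair z = (-b +/- i sqrt(-D)) / (2a) = -0.4433 +/- 0.992i.
For a conjugate pair |z|^2 = z * conj(z) = (product of roots) = c/a = 1/(0.847) = 1.180638, so |z| = sqrt(1.180638) = 1.0866 for both roots.
Moduli of all roots: 1.0866, 1.0866.
All moduli strictly greater than 1? Yes.
Verdict: Stationary.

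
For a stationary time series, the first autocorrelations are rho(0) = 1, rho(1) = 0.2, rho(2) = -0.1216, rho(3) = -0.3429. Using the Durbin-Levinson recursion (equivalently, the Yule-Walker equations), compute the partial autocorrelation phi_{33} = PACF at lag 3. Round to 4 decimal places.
\phi_{33} = -0.3011

The PACF at lag k is phi_{kk}, the last component of the solution
to the Yule-Walker system G_k phi = r_k where
  (G_k)_{ij} = rho(|i - j|), (r_k)_i = rho(i), i,j = 1..k.
Equivalently, Durbin-Levinson gives phi_{kk} iteratively:
  phi_{11} = rho(1)
  phi_{kk} = [rho(k) - sum_{j=1..k-1} phi_{k-1,j} rho(k-j)]
            / [1 - sum_{j=1..k-1} phi_{k-1,j} rho(j)],
  phi_{k,j} = phi_{k-1,j} - phi_{kk} phi_{k-1,k-j},  j = 1..k-1.
Step k = 1:
  phi_11 = rho(1) = 0.2.
Step k = 2:
  phi_22 = [rho(2) - phi_11 rho(1)] / [1 - phi_11 rho(1)] = [-0.1216 - (0.2)(0.2)] / [1 - (0.2)(0.2)]
         = -0.1616 / 0.96 = -0.168333.
  Update: phi_21 = phi_11 - phi_22 phi_11 = 0.2 - (-0.168333)(0.2) = 0.233667.
Step k = 3:
  phi_33 = [rho(3) - phi_21 rho(2) - phi_22 rho(1)] / [1 - phi_21 rho(1) - phi_22 rho(2)]
    numerator   = -0.3429 - (0.233667)(-0.1216) - (-0.168333)(0.2) = -0.28081947
    denominator = 1 - (0.233667)(0.2) - (-0.168333)(-0.1216) = 0.93279733
  phi_33 = -0.28081947 / 0.93279733 = -0.3011.
Therefore phi_{33} = -0.3011.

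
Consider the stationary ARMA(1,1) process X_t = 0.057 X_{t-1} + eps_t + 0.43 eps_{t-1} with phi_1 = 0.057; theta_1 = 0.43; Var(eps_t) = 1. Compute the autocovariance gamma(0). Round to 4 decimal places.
\gamma(0) = 1.2379

Multiply the model equation by X_{t-k} and take expectations. With theta_0 = psi_0 = 1 and psi_j the MA(infinity) weights, this gives
  gamma(k) - sum_i phi_i gamma(k-i) = c_k,
  c_k = sigma^2 * sum_{j=k..q} theta_j psi_{j-k}   (c_k = 0 for k > q),
using gamma(-m) = gamma(m).
psi-weights needed (psi_j = theta_j + sum_i phi_i psi_{j-i}):
  psi_1 = theta_1 + phi_1 = 0.43 + (0.057) = 0.487
Right-hand sides:
  c_0 = sigma^2 (1 + theta_1 psi_1) = 1 * (1 + (0.43)(0.487)) = 1 * 1.20941 = 1.20941
  c_1 = sigma^2 theta_1 = 1 * (0.43) = 0.43
  c_2 = 0
Equations for k = 0 and k = 1 (AR order 1):
  gamma(0) = phi_1 gamma(1) + c_0
  gamma(1) = phi_1 gamma(0) + c_1
Substituting the second into the first: gamma(0) (1 - phi_1^2) = c_0 + phi_1 c_1, so
  gamma(0) = (c_0 + phi_1 c_1) / (1 - phi_1^2) = (1.20941 + (0.057)(0.43)) / (1 - (0.057)^2) = 1.23392 / 0.996751 = 1.237942.
Therefore gamma(0) = 1.2379 (to 4 decimal places).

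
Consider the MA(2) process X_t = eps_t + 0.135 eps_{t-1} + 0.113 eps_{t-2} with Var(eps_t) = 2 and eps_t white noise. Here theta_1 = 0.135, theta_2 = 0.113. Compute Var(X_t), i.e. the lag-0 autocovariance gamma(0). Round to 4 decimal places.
\gamma(0) = 2.0620

For an MA(q) process X_t = eps_t + sum_i theta_i eps_{t-i} with
Var(eps_t) = sigma^2, the variance is
  gamma(0) = sigma^2 * (1 + sum_i theta_i^2).
  sum_i theta_i^2 = (0.135)^2 + (0.113)^2 = 0.018225 + 0.012769 = 0.030994.
  gamma(0) = 2 * (1 + 0.030994) = 2 * 1.030994 = 2.061988, which rounds to 2.0620.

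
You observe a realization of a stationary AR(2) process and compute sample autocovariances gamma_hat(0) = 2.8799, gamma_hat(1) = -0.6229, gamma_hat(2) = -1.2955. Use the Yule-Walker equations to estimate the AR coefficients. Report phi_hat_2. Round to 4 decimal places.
\hat\phi_{2} = -0.5210

The Yule-Walker equations for an AR(p) process read, in matrix form,
  Gamma_p phi = r_p,   with   (Gamma_p)_{ij} = gamma(|i - j|),
                       (r_p)_i = gamma(i),   i,j = 1..p.
Substitute the sample gammas (Toeplitz matrix and right-hand side of size 2):
  Gamma_p = [[2.8799, -0.6229], [-0.6229, 2.8799]]
  r_p     = [-0.6229, -1.2955]
Written out:
  2.8799 phi_1 - 0.6229 phi_2 = -0.6229
  -0.6229 phi_1 + 2.8799 phi_2 = -1.2955
Solve by Cramer's rule:
  det = gamma(0)^2 - gamma(1)^2 = (2.8799)^2 - (-0.6229)^2 = 8.29382401 - 0.38800441 = 7.9058196
  phi_hat_1 = [gamma(1) gamma(0) - gamma(1) gamma(2)] / det = [(-0.6229)(2.8799) - (-0.6229)(-1.2955)] / 7.9058196 = -2.60085666 / 7.9058196 = -0.329
  phi_hat_2 = [gamma(0) gamma(2) - gamma(1)^2] / det = [(2.8799)(-1.2955) - (-0.6229)^2] / 7.9058196 = -4.11891486 / 7.9058196 = -0.521
So phi_hat = [-0.3290, -0.5210].
Therefore phi_hat_2 = -0.5210.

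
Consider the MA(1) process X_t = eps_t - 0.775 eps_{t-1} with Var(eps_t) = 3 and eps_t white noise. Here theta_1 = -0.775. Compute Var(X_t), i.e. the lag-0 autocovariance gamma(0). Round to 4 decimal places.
\gamma(0) = 4.8019

For an MA(q) process X_t = eps_t + sum_i theta_i eps_{t-i} with
Var(eps_t) = sigma^2, the variance is
  gamma(0) = sigma^2 * (1 + sum_i theta_i^2).
  sum_i theta_i^2 = (-0.775)^2 = 0.600625.
  gamma(0) = 3 * (1 + 0.600625) = 3 * 1.600625 = 4.801875, which rounds to 4.8019.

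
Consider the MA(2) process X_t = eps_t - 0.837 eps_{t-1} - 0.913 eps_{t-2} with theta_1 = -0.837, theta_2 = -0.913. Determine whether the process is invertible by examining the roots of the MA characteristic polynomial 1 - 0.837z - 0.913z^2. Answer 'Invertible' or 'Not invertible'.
\text{Not invertible}

The MA(q) characteristic polynomial is P(z) = 1 - 0.837z - 0.913z^2.
Invertibility requires all roots to lie outside the unit circle, i.e. |z| > 1 for every root.
Set 1 + (-0.837) z + (-0.913) z^2 = 0, i.e. a z^2 + b z + c = 0 with a = -0.913, b = -0.837, c = 1.
Discriminant D = b^2 - 4ac = (-0.837)^2 - 4*(-0.913)*1 = 0.700569 - (-3.652) = 4.352569.
D >= 0, so the roots are real: z = (-b +/- sqrt(D)) / (2a) = (0.837 +/- 2.086281) / (-1.826).
  z_1 = (0.837 + 2.086281) / (-1.826) = -1.6009,   |z_1| = 1.6009.
  z_2 = (0.837 - 2.086281) / (-1.826) = 0.6842,   |z_2| = 0.6842.
Moduli of all roots: 1.6009, 0.6842.
All moduli strictly greater than 1? No.
Verdict: Not invertible.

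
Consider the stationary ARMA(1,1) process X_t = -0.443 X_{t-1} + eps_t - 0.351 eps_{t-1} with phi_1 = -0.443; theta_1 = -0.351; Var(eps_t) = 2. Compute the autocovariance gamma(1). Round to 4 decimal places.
\gamma(1) = -2.2829

Multiply the model equation by X_{t-k} and take expectations. With theta_0 = psi_0 = 1 and psi_j the MA(infinity) weights, this gives
  gamma(k) - sum_i phi_i gamma(k-i) = c_k,
  c_k = sigma^2 * sum_{j=k..q} theta_j psi_{j-k}   (c_k = 0 for k > q),
using gamma(-m) = gamma(m).
psi-weights needed (psi_j = theta_j + sum_i phi_i psi_{j-i}):
  psi_1 = theta_1 + phi_1 = -0.351 + (-0.443) = -0.794
Right-hand sides:
  c_0 = sigma^2 (1 + theta_1 psi_1) = 2 * (1 + (-0.351)(-0.794)) = 2 * 1.278694 = 2.557388
  c_1 = sigma^2 theta_1 = 2 * (-0.351) = -0.702
  c_2 = 0
Equations for k = 0 and k = 1 (AR order 1):
  gamma(0) = phi_1 gamma(1) + c_0
  gamma(1) = phi_1 gamma(0) + c_1
Substituting the second into the first: gamma(0) (1 - phi_1^2) = c_0 + phi_1 c_1, so
  gamma(0) = (c_0 + phi_1 c_1) / (1 - phi_1^2) = (2.557388 + (-0.443)(-0.702)) / (1 - (-0.443)^2) = 2.868374 / 0.803751 = 3.568735.
  gamma(1) = phi_1 gamma(0) + c_1 = (-0.443)(3.568735) + (-0.702) = -2.282949.
Therefore gamma(1) = -2.2829 (to 4 decimal places).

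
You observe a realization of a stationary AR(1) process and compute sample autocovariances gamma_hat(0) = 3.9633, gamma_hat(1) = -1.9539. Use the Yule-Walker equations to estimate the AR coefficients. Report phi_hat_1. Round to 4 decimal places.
\hat\phi_{1} = -0.4930

The Yule-Walker equations for an AR(p) process read, in matrix form,
  Gamma_p phi = r_p,   with   (Gamma_p)_{ij} = gamma(|i - j|),
                       (r_p)_i = gamma(i),   i,j = 1..p.
Substitute the sample gammas (Toeplitz matrix and right-hand side of size 1):
  Gamma_p = [[3.9633]]
  r_p     = [-1.9539]
With p = 1 this is the single equation gamma(0) phi_1 = gamma(1):
  phi_hat_1 = gamma(1) / gamma(0) = -1.9539 / 3.9633 = -0.4930.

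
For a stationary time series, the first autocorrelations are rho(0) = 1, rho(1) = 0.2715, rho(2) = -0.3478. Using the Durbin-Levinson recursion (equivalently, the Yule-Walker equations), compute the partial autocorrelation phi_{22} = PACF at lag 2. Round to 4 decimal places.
\phi_{22} = -0.4551

The PACF at lag k is phi_{kk}, the last component of the solution
to the Yule-Walker system G_k phi = r_k where
  (G_k)_{ij} = rho(|i - j|), (r_k)_i = rho(i), i,j = 1..k.
Equivalently, Durbin-Levinson gives phi_{kk} iteratively:
  phi_{11} = rho(1)
  phi_{kk} = [rho(k) - sum_{j=1..k-1} phi_{k-1,j} rho(k-j)]
            / [1 - sum_{j=1..k-1} phi_{k-1,j} rho(j)],
  phi_{k,j} = phi_{k-1,j} - phi_{kk} phi_{k-1,k-j},  j = 1..k-1.
Step k = 1:
  phi_11 = rho(1) = 0.2715.
Step k = 2:
  phi_22 = [rho(2) - phi_11 rho(1)] / [1 - phi_11 rho(1)] = [-0.3478 - (0.2715)(0.2715)] / [1 - (0.2715)(0.2715)]
         = -0.42151225 / 0.92628775 = -0.4551.
Therefore phi_{22} = -0.4551.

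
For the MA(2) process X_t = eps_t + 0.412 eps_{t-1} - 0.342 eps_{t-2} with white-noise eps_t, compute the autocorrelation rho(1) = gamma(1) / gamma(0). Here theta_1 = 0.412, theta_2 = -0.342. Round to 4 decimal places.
\rho(1) = 0.2107

For an MA(q) process with theta_0 = 1, the autocovariance is
  gamma(k) = sigma^2 * sum_{i=0..q-k} theta_i * theta_{i+k},
and rho(k) = gamma(k) / gamma(0). Sigma^2 cancels.
  numerator   = (1)*(0.412) + (0.412)*(-0.342) = 0.271096.
  denominator = (1)^2 + (0.412)^2 + (-0.342)^2 = 1.286708.
  rho(1) = 0.271096 / 1.286708 = 0.2107.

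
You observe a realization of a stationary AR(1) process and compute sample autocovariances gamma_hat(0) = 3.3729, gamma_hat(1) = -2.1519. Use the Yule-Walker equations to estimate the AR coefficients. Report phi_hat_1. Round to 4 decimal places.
\hat\phi_{1} = -0.6380

The Yule-Walker equations for an AR(p) process read, in matrix form,
  Gamma_p phi = r_p,   with   (Gamma_p)_{ij} = gamma(|i - j|),
                       (r_p)_i = gamma(i),   i,j = 1..p.
Substitute the sample gammas (Toeplitz matrix and right-hand side of size 1):
  Gamma_p = [[3.3729]]
  r_p     = [-2.1519]
With p = 1 this is the single equation gamma(0) phi_1 = gamma(1):
  phi_hat_1 = gamma(1) / gamma(0) = -2.1519 / 3.3729 = -0.6380.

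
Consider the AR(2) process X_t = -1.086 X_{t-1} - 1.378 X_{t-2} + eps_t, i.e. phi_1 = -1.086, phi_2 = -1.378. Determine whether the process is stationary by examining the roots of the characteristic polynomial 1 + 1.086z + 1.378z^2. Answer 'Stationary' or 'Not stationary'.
\text{Not stationary}

The AR(p) characteristic polynomial is P(z) = 1 + 1.086z + 1.378z^2.
Stationarity requires all roots to lie outside the unit circle, i.e. |z| > 1 for every root.
Set 1 + (1.086) z + (1.378) z^2 = 0, i.e. a z^2 + b z + c = 0 with a = 1.378, b = 1.086, c = 1.
Discriminant D = b^2 - 4ac = (1.086)^2 - 4*(1.378)*1 = 1.179396 - (5.512) = -4.332604.
D < 0, so the roots are the complex-conjugate pair z = (-b +/- i sqrt(-D)) / (2a) = -0.394 +/- 0.7553i.
For a conjugate pair |z|^2 = z * conj(z) = (product of roots) = c/a = 1/(1.378) = 0.725689, so |z| = sqrt(0.725689) = 0.8519 for both roots.
Moduli of all roots: 0.8519, 0.8519.
All moduli strictly greater than 1? No.
Verdict: Not stationary.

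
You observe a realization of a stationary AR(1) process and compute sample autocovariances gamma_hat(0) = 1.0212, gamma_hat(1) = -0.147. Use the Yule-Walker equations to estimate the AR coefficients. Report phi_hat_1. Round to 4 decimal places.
\hat\phi_{1} = -0.1439

The Yule-Walker equations for an AR(p) process read, in matrix form,
  Gamma_p phi = r_p,   with   (Gamma_p)_{ij} = gamma(|i - j|),
                       (r_p)_i = gamma(i),   i,j = 1..p.
Substitute the sample gammas (Toeplitz matrix and right-hand side of size 1):
  Gamma_p = [[1.0212]]
  r_p     = [-0.147]
With p = 1 this is the single equation gamma(0) phi_1 = gamma(1):
  phi_hat_1 = gamma(1) / gamma(0) = -0.147 / 1.0212 = -0.1439.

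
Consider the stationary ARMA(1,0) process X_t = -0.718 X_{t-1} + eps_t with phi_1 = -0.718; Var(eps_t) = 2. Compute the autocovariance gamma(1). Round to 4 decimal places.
\gamma(1) = -2.9640

Multiply the model equation by X_{t-k} and take expectations. With theta_0 = psi_0 = 1 and psi_j the MA(infinity) weights, this gives
  gamma(k) - sum_i phi_i gamma(k-i) = c_k,
  c_k = sigma^2 * sum_{j=k..q} theta_j psi_{j-k}   (c_k = 0 for k > q),
using gamma(-m) = gamma(m).
Pure AR (q = 0): c_0 = sigma^2 = 2, c_k = 0 for k >= 1.
Equations for k = 0 and k = 1 (AR order 1):
  gamma(0) = phi_1 gamma(1) + c_0
  gamma(1) = phi_1 gamma(0) + c_1
Substituting the second into the first: gamma(0) (1 - phi_1^2) = c_0 + phi_1 c_1, so
  gamma(0) = c_0 / (1 - phi_1^2) = 2 / (1 - (-0.718)^2) = 2 / 0.484476 = 4.128171.
  gamma(1) = phi_1 gamma(0) = (-0.718)(4.128171) = -2.964027.
Therefore gamma(1) = -2.9640 (to 4 decimal places).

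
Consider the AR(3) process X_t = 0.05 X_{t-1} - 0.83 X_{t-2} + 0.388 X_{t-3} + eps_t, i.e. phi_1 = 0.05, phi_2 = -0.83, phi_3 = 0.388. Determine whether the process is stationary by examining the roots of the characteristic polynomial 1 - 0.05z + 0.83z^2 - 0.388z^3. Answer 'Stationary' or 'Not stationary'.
\text{Stationary}

The AR(p) characteristic polynomial is P(z) = 1 - 0.05z + 0.83z^2 - 0.388z^3.
Stationarity requires all roots to lie outside the unit circle, i.e. |z| > 1 for every root.
Degree 3: look for a simple real root z0 first, then factor out (1 - z/z0) and solve the remaining quadratic.
Testing z0 = 2.5: P(2.5) = 1 + (-0.05)(2.5) + (0.83)(2.5)^2 + (-0.388)(2.5)^3
  = 1 + (-0.125) + (5.1875) + (-6.0625) = 0.  So z_0 = 2.5 is a root, |z_0| = 2.5.
Divide out the factor (1 - 0.4 z) = (1 - z/z0) (since 1/z0 = 0.4):
  P(z) = (1 - 0.4 z)(1 + (0.35) z + (0.97) z^2)
  [check: z-coef 0.35 - (0.4) = -0.05; z^2-coef 0.97 - (0.4)(0.35) = 0.83; z^3-coef -(0.4)(0.97) = -0.388.]
Remaining roots from the quadratic factor 1 + (0.35) z + (0.97) z^2:
  Set 1 + (0.35) z + (0.97) z^2 = 0, i.e. a z^2 + b z + c = 0 with a = 0.97, b = 0.35, c = 1.
  Discriminant D = b^2 - 4ac = (0.35)^2 - 4*(0.97)*1 = 0.1225 - (3.88) = -3.7575.
  D < 0, so the roots are the complex-conjugate pair z = (-b +/- i sqrt(-D)) / (2a) = -0.1804 +/- 0.9992i.
  For a conjugate pair |z|^2 = z * conj(z) = (product of roots) = c/a = 1/(0.97) = 1.030928, so |z| = sqrt(1.030928) = 1.0153 for both roots.
Moduli of all roots: 2.5000, 1.0153, 1.0153.
All moduli strictly greater than 1? Yes.
Verdict: Stationary.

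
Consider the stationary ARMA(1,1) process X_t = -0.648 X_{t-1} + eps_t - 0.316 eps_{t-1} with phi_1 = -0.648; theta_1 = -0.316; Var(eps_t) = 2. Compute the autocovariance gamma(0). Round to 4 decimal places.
\gamma(0) = 5.2039

Multiply the model equation by X_{t-k} and take expectations. With theta_0 = psi_0 = 1 and psi_j the MA(infinity) weights, this gives
  gamma(k) - sum_i phi_i gamma(k-i) = c_k,
  c_k = sigma^2 * sum_{j=k..q} theta_j psi_{j-k}   (c_k = 0 for k > q),
using gamma(-m) = gamma(m).
psi-weights needed (psi_j = theta_j + sum_i phi_i psi_{j-i}):
  psi_1 = theta_1 + phi_1 = -0.316 + (-0.648) = -0.964
Right-hand sides:
  c_0 = sigma^2 (1 + theta_1 psi_1) = 2 * (1 + (-0.316)(-0.964)) = 2 * 1.304624 = 2.609248
  c_1 = sigma^2 theta_1 = 2 * (-0.316) = -0.632
  c_2 = 0
Equations for k = 0 and k = 1 (AR order 1):
  gamma(0) = phi_1 gamma(1) + c_0
  gamma(1) = phi_1 gamma(0) + c_1
Substituting the second into the first: gamma(0) (1 - phi_1^2) = c_0 + phi_1 c_1, so
  gamma(0) = (c_0 + phi_1 c_1) / (1 - phi_1^2) = (2.609248 + (-0.648)(-0.632)) / (1 - (-0.648)^2) = 3.018784 / 0.580096 = 5.203939.
Therefore gamma(0) = 5.2039 (to 4 decimal places).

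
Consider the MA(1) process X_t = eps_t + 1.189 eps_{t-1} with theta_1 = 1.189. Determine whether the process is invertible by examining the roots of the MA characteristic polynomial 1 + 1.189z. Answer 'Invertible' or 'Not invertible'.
\text{Not invertible}

The MA(q) characteristic polynomial is P(z) = 1 + 1.189z.
Invertibility requires all roots to lie outside the unit circle, i.e. |z| > 1 for every root.
This is linear in z: 1 + (1.189) z = 0  =>  z = -1/(1.189) = -0.841043,  |z| = 0.841043.
Moduli of all roots: 0.8410.
All moduli strictly greater than 1? No.
Verdict: Not invertible.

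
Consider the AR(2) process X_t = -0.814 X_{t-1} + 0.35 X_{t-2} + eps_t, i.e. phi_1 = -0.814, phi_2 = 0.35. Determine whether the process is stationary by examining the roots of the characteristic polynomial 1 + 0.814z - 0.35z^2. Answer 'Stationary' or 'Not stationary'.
\text{Not stationary}

The AR(p) characteristic polynomial is P(z) = 1 + 0.814z - 0.35z^2.
Stationarity requires all roots to lie outside the unit circle, i.e. |z| > 1 for every root.
Set 1 + (0.814) z + (-0.35) z^2 = 0, i.e. a z^2 + b z + c = 0 with a = -0.35, b = 0.814, c = 1.
Discriminant D = b^2 - 4ac = (0.814)^2 - 4*(-0.35)*1 = 0.662596 - (-1.4) = 2.062596.
D >= 0, so the roots are real: z = (-b +/- sqrt(D)) / (2a) = (-0.814 +/- 1.436174) / (-0.7).
  z_1 = (-0.814 + 1.436174) / (-0.7) = -0.8888,   |z_1| = 0.8888.
  z_2 = (-0.814 - 1.436174) / (-0.7) = 3.2145,   |z_2| = 3.2145.
Moduli of all roots: 0.8888, 3.2145.
All moduli strictly greater than 1? No.
Verdict: Not stationary.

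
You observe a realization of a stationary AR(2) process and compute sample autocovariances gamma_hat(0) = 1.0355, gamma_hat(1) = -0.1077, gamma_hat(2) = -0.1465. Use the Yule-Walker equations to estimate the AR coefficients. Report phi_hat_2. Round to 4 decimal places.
\hat\phi_{2} = -0.1540

The Yule-Walker equations for an AR(p) process read, in matrix form,
  Gamma_p phi = r_p,   with   (Gamma_p)_{ij} = gamma(|i - j|),
                       (r_p)_i = gamma(i),   i,j = 1..p.
Substitute the sample gammas (Toeplitz matrix and right-hand side of size 2):
  Gamma_p = [[1.0355, -0.1077], [-0.1077, 1.0355]]
  r_p     = [-0.1077, -0.1465]
Written out:
  1.0355 phi_1 - 0.1077 phi_2 = -0.1077
  -0.1077 phi_1 + 1.0355 phi_2 = -0.1465
Solve by Cramer's rule:
  det = gamma(0)^2 - gamma(1)^2 = (1.0355)^2 - (-0.1077)^2 = 1.07226025 - 0.01159929 = 1.06066096
  phi_hat_1 = [gamma(1) gamma(0) - gamma(1) gamma(2)] / det = [(-0.1077)(1.0355) - (-0.1077)(-0.1465)] / 1.06066096 = -0.1273014 / 1.06066096 = -0.12
  phi_hat_2 = [gamma(0) gamma(2) - gamma(1)^2] / det = [(1.0355)(-0.1465) - (-0.1077)^2] / 1.06066096 = -0.16330004 / 1.06066096 = -0.154
So phi_hat = [-0.1200, -0.1540].
Therefore phi_hat_2 = -0.1540.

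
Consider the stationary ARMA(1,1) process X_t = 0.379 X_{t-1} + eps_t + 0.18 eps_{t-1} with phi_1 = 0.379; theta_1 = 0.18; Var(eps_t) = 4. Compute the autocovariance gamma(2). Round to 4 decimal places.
\gamma(2) = 1.0571

Multiply the model equation by X_{t-k} and take expectations. With theta_0 = psi_0 = 1 and psi_j the MA(infinity) weights, this gives
  gamma(k) - sum_i phi_i gamma(k-i) = c_k,
  c_k = sigma^2 * sum_{j=k..q} theta_j psi_{j-k}   (c_k = 0 for k > q),
using gamma(-m) = gamma(m).
psi-weights needed (psi_j = theta_j + sum_i phi_i psi_{j-i}):
  psi_1 = theta_1 + phi_1 = 0.18 + (0.379) = 0.559
Right-hand sides:
  c_0 = sigma^2 (1 + theta_1 psi_1) = 4 * (1 + (0.18)(0.559)) = 4 * 1.10062 = 4.40248
  c_1 = sigma^2 theta_1 = 4 * (0.18) = 0.72
  c_2 = 0
Equations for k = 0 and k = 1 (AR order 1):
  gamma(0) = phi_1 gamma(1) + c_0
  gamma(1) = phi_1 gamma(0) + c_1
Substituting the second into the first: gamma(0) (1 - phi_1^2) = c_0 + phi_1 c_1, so
  gamma(0) = (c_0 + phi_1 c_1) / (1 - phi_1^2) = (4.40248 + (0.379)(0.72)) / (1 - (0.379)^2) = 4.67536 / 0.856359 = 5.459579.
  gamma(1) = phi_1 gamma(0) + c_1 = (0.379)(5.459579) + (0.72) = 2.789181.
For k = 2 (> q): gamma(2) = phi_1 gamma(1) = (0.379)(2.789181) = 1.057099.
Therefore gamma(2) = 1.0571 (to 4 decimal places).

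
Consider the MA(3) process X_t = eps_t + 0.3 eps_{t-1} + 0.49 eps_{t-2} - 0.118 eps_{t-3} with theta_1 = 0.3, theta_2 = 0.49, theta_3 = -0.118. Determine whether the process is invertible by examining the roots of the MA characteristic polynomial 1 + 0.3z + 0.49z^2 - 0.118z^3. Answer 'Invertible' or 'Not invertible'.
\text{Invertible}

The MA(q) characteristic polynomial is P(z) = 1 + 0.3z + 0.49z^2 - 0.118z^3.
Invertibility requires all roots to lie outside the unit circle, i.e. |z| > 1 for every root.
Degree 3: look for a simple real root z0 first, then factor out (1 - z/z0) and solve the remaining quadratic.
Testing z0 = 5: P(5) = 1 + (0.3)(5) + (0.49)(5)^2 + (-0.118)(5)^3
  = 1 + (1.5) + (12.25) + (-14.75) = 0.  So z_0 = 5 is a root, |z_0| = 5.
Divide out the factor (1 - 0.2 z) = (1 - z/z0) (since 1/z0 = 0.2):
  P(z) = (1 - 0.2 z)(1 + (0.5) z + (0.59) z^2)
  [check: z-coef 0.5 - (0.2) = 0.3; z^2-coef 0.59 - (0.2)(0.5) = 0.49; z^3-coef -(0.2)(0.59) = -0.118.]
Remaining roots from the quadratic factor 1 + (0.5) z + (0.59) z^2:
  Set 1 + (0.5) z + (0.59) z^2 = 0, i.e. a z^2 + b z + c = 0 with a = 0.59, b = 0.5, c = 1.
  Discriminant D = b^2 - 4ac = (0.5)^2 - 4*(0.59)*1 = 0.25 - (2.36) = -2.11.
  D < 0, so the roots are the complex-conjugate pair z = (-b +/- i sqrt(-D)) / (2a) = -0.4237 +/- 1.231i.
  For a conjugate pair |z|^2 = z * conj(z) = (product of roots) = c/a = 1/(0.59) = 1.694915, so |z| = sqrt(1.694915) = 1.3019 for both roots.
Moduli of all roots: 5.0000, 1.3019, 1.3019.
All moduli strictly greater than 1? Yes.
Verdict: Invertible.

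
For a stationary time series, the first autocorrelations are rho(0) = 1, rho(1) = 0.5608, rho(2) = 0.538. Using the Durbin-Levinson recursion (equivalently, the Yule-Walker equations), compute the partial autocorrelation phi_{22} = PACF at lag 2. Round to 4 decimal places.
\phi_{22} = 0.3260

The PACF at lag k is phi_{kk}, the last component of the solution
to the Yule-Walker system G_k phi = r_k where
  (G_k)_{ij} = rho(|i - j|), (r_k)_i = rho(i), i,j = 1..k.
Equivalently, Durbin-Levinson gives phi_{kk} iteratively:
  phi_{11} = rho(1)
  phi_{kk} = [rho(k) - sum_{j=1..k-1} phi_{k-1,j} rho(k-j)]
            / [1 - sum_{j=1..k-1} phi_{k-1,j} rho(j)],
  phi_{k,j} = phi_{k-1,j} - phi_{kk} phi_{k-1,k-j},  j = 1..k-1.
Step k = 1:
  phi_11 = rho(1) = 0.5608.
Step k = 2:
  phi_22 = [rho(2) - phi_11 rho(1)] / [1 - phi_11 rho(1)] = [0.538 - (0.5608)(0.5608)] / [1 - (0.5608)(0.5608)]
         = 0.22350336 / 0.68550336 = 0.326.
Therefore phi_{22} = 0.3260.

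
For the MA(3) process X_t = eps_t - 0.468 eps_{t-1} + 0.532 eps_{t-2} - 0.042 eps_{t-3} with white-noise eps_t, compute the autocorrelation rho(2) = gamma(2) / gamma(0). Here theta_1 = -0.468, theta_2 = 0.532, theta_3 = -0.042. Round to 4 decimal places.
\rho(2) = 0.3668

For an MA(q) process with theta_0 = 1, the autocovariance is
  gamma(k) = sigma^2 * sum_{i=0..q-k} theta_i * theta_{i+k},
and rho(k) = gamma(k) / gamma(0). Sigma^2 cancels.
  numerator   = (1)*(0.532) + (-0.468)*(-0.042) = 0.551656.
  denominator = (1)^2 + (-0.468)^2 + (0.532)^2 + (-0.042)^2 = 1.503812.
  rho(2) = 0.551656 / 1.503812 = 0.3668.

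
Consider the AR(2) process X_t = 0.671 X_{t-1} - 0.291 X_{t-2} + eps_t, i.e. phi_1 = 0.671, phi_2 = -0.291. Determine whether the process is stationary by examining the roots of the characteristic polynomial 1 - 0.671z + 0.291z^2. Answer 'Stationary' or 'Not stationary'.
\text{Stationary}

The AR(p) characteristic polynomial is P(z) = 1 - 0.671z + 0.291z^2.
Stationarity requires all roots to lie outside the unit circle, i.e. |z| > 1 for every root.
Set 1 + (-0.671) z + (0.291) z^2 = 0, i.e. a z^2 + b z + c = 0 with a = 0.291, b = -0.671, c = 1.
Discriminant D = b^2 - 4ac = (-0.671)^2 - 4*(0.291)*1 = 0.450241 - (1.164) = -0.713759.
D < 0, so the roots are the complex-conjugate pair z = (-b +/- i sqrt(-D)) / (2a) = 1.1529 +/- 1.4516i.
For a conjugate pair |z|^2 = z * conj(z) = (product of roots) = c/a = 1/(0.291) = 3.436426, so |z| = sqrt(3.436426) = 1.8538 for both roots.
Moduli of all roots: 1.8538, 1.8538.
All moduli strictly greater than 1? Yes.
Verdict: Stationary.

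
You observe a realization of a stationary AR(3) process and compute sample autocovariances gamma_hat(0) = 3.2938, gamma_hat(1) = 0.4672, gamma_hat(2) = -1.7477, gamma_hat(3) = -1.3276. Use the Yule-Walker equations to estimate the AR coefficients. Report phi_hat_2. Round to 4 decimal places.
\hat\phi_{2} = -0.4940

The Yule-Walker equations for an AR(p) process read, in matrix form,
  Gamma_p phi = r_p,   with   (Gamma_p)_{ij} = gamma(|i - j|),
                       (r_p)_i = gamma(i),   i,j = 1..p.
Substitute the sample gammas (Toeplitz matrix and right-hand side of size 3):
  Gamma_p = [[3.2938, 0.4672, -1.7477], [0.4672, 3.2938, 0.4672], [-1.7477, 0.4672, 3.2938]]
  r_p     = [0.4672, -1.7477, -1.3276]
Written out (R1..R3):
  (R1) 3.2938 phi_1 + 0.4672 phi_2 - 1.7477 phi_3 = 0.4672
  (R2) 0.4672 phi_1 + 3.2938 phi_2 + 0.4672 phi_3 = -1.7477
  (R3) -1.7477 phi_1 + 0.4672 phi_2 + 3.2938 phi_3 = -1.3276
Gaussian elimination:
  R2 <- R2 - (0.4672/3.2938) R1 = R2 - (0.141842) R1:  3.227531 phi_2 + 0.715098 phi_3 = -1.813969
  R3 <- R3 - (-1.7477/3.2938) R1 = R3 - (-0.530603) R1:  0.715098 phi_2 + 2.366465 phi_3 = -1.079702
  R3 <- R3 - (0.715098/3.227531) R2 = R3 - (0.221562) R2:  2.208027 phi_3 = -0.677796
Back-substitution:
  phi_hat_3 = -0.677796 / 2.208027 = -0.306969
  phi_hat_2 = (-1.813969 - (0.715098)(-0.306969)) / 3.227531 = -0.494017
  phi_hat_1 = (0.4672 - (0.4672)(-0.494017) - (-1.7477)(-0.306969)) / 3.2938 = 0.049036
So phi_hat = [0.0490, -0.4940, -0.3070].
Therefore phi_hat_2 = -0.4940.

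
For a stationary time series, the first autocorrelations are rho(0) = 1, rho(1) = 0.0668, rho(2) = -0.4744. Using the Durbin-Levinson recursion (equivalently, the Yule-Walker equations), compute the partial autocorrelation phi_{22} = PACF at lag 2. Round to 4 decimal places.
\phi_{22} = -0.4810

The PACF at lag k is phi_{kk}, the last component of the solution
to the Yule-Walker system G_k phi = r_k where
  (G_k)_{ij} = rho(|i - j|), (r_k)_i = rho(i), i,j = 1..k.
Equivalently, Durbin-Levinson gives phi_{kk} iteratively:
  phi_{11} = rho(1)
  phi_{kk} = [rho(k) - sum_{j=1..k-1} phi_{k-1,j} rho(k-j)]
            / [1 - sum_{j=1..k-1} phi_{k-1,j} rho(j)],
  phi_{k,j} = phi_{k-1,j} - phi_{kk} phi_{k-1,k-j},  j = 1..k-1.
Step k = 1:
  phi_11 = rho(1) = 0.0668.
Step k = 2:
  phi_22 = [rho(2) - phi_11 rho(1)] / [1 - phi_11 rho(1)] = [-0.4744 - (0.0668)(0.0668)] / [1 - (0.0668)(0.0668)]
         = -0.47886224 / 0.99553776 = -0.481.
Therefore phi_{22} = -0.4810.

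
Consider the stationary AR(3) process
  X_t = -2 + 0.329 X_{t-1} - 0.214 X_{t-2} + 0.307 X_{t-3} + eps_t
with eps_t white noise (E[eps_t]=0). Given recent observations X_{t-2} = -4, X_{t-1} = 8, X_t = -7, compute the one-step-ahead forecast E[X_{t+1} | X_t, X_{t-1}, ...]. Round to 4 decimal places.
E[X_{t+1} \mid \mathcal F_t] = -7.2430

For an AR(p) model X_t = c + sum_i phi_i X_{t-i} + eps_t, the
one-step-ahead conditional mean is
  E[X_{t+1} | X_t, ...] = c + sum_i phi_i X_{t+1-i}.
Substitute known values:
  E[X_{t+1} | ...] = -2 + (0.329) * (-7) + (-0.214) * (8) + (0.307) * (-4)
                   = -7.2430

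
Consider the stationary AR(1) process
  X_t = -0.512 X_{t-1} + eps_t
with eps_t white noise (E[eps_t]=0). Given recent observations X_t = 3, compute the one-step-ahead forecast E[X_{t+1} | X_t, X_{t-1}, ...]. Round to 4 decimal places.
E[X_{t+1} \mid \mathcal F_t] = -1.5360

For an AR(p) model X_t = c + sum_i phi_i X_{t-i} + eps_t, the
one-step-ahead conditional mean is
  E[X_{t+1} | X_t, ...] = c + sum_i phi_i X_{t+1-i}.
Substitute known values:
  E[X_{t+1} | ...] = (-0.512) * (3)
                   = -1.5360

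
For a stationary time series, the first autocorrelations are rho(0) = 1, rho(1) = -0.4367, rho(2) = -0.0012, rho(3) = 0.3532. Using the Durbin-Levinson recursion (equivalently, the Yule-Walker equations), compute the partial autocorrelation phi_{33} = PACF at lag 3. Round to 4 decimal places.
\phi_{33} = 0.3260

The PACF at lag k is phi_{kk}, the last component of the solution
to the Yule-Walker system G_k phi = r_k where
  (G_k)_{ij} = rho(|i - j|), (r_k)_i = rho(i), i,j = 1..k.
Equivalently, Durbin-Levinson gives phi_{kk} iteratively:
  phi_{11} = rho(1)
  phi_{kk} = [rho(k) - sum_{j=1..k-1} phi_{k-1,j} rho(k-j)]
            / [1 - sum_{j=1..k-1} phi_{k-1,j} rho(j)],
  phi_{k,j} = phi_{k-1,j} - phi_{kk} phi_{k-1,k-j},  j = 1..k-1.
Step k = 1:
  phi_11 = rho(1) = -0.4367.
Step k = 2:
  phi_22 = [rho(2) - phi_11 rho(1)] / [1 - phi_11 rho(1)] = [-0.0012 - (-0.4367)(-0.4367)] / [1 - (-0.4367)(-0.4367)]
         = -0.19190689 / 0.80929311 = -0.237129.
  Update: phi_21 = phi_11 - phi_22 phi_11 = -0.4367 - (-0.237129)(-0.4367) = -0.540254.
Step k = 3:
  phi_33 = [rho(3) - phi_21 rho(2) - phi_22 rho(1)] / [1 - phi_21 rho(1) - phi_22 rho(2)]
    numerator   = 0.3532 - (-0.540254)(-0.0012) - (-0.237129)(-0.4367) = 0.24899745
    denominator = 1 - (-0.540254)(-0.4367) - (-0.237129)(-0.0012) = 0.76378642
  phi_33 = 0.24899745 / 0.76378642 = 0.326.
Therefore phi_{33} = 0.3260.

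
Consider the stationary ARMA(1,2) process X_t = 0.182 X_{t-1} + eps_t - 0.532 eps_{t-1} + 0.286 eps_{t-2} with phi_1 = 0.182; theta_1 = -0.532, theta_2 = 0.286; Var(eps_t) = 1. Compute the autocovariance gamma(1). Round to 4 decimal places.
\gamma(1) = -0.4185

Multiply the model equation by X_{t-k} and take expectations. With theta_0 = psi_0 = 1 and psi_j the MA(infinity) weights, this gives
  gamma(k) - sum_i phi_i gamma(k-i) = c_k,
  c_k = sigma^2 * sum_{j=k..q} theta_j psi_{j-k}   (c_k = 0 for k > q),
using gamma(-m) = gamma(m).
psi-weights needed (psi_j = theta_j + sum_i phi_i psi_{j-i}):
  psi_1 = theta_1 + phi_1 = -0.532 + (0.182) = -0.35
  psi_2 = theta_2 + phi_1 psi_1 = 0.286 + (0.182)(-0.35) = 0.2223
Right-hand sides:
  c_0 = sigma^2 (1 + theta_1 psi_1 + theta_2 psi_2) = 1 * (1 + (-0.532)(-0.35) + (0.286)(0.2223)) = 1 * 1.249778 = 1.249778
  c_1 = sigma^2 (theta_1 + theta_2 psi_1) = 1 * (-0.532 + (0.286)(-0.35)) = -0.6321
  c_2 = sigma^2 theta_2 = 1 * (0.286) = 0.286
Equations for k = 0 and k = 1 (AR order 1):
  gamma(0) = phi_1 gamma(1) + c_0
  gamma(1) = phi_1 gamma(0) + c_1
Substituting the second into the first: gamma(0) (1 - phi_1^2) = c_0 + phi_1 c_1, so
  gamma(0) = (c_0 + phi_1 c_1) / (1 - phi_1^2) = (1.249778 + (0.182)(-0.6321)) / (1 - (0.182)^2) = 1.134736 / 0.966876 = 1.17361.
  gamma(1) = phi_1 gamma(0) + c_1 = (0.182)(1.17361) + (-0.6321) = -0.418503.
Therefore gamma(1) = -0.4185 (to 4 decimal places).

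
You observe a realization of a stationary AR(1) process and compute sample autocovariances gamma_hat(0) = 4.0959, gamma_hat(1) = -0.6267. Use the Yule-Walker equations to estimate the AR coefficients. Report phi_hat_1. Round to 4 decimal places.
\hat\phi_{1} = -0.1530

The Yule-Walker equations for an AR(p) process read, in matrix form,
  Gamma_p phi = r_p,   with   (Gamma_p)_{ij} = gamma(|i - j|),
                       (r_p)_i = gamma(i),   i,j = 1..p.
Substitute the sample gammas (Toeplitz matrix and right-hand side of size 1):
  Gamma_p = [[4.0959]]
  r_p     = [-0.6267]
With p = 1 this is the single equation gamma(0) phi_1 = gamma(1):
  phi_hat_1 = gamma(1) / gamma(0) = -0.6267 / 4.0959 = -0.1530.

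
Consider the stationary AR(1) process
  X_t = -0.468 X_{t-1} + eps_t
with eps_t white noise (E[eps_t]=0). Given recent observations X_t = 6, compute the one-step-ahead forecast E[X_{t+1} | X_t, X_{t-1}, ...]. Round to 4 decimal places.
E[X_{t+1} \mid \mathcal F_t] = -2.8080

For an AR(p) model X_t = c + sum_i phi_i X_{t-i} + eps_t, the
one-step-ahead conditional mean is
  E[X_{t+1} | X_t, ...] = c + sum_i phi_i X_{t+1-i}.
Substitute known values:
  E[X_{t+1} | ...] = (-0.468) * (6)
                   = -2.8080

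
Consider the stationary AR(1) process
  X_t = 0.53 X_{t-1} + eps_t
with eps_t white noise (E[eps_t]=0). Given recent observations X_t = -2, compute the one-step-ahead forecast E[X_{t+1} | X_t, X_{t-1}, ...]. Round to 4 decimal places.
E[X_{t+1} \mid \mathcal F_t] = -1.0600

For an AR(p) model X_t = c + sum_i phi_i X_{t-i} + eps_t, the
one-step-ahead conditional mean is
  E[X_{t+1} | X_t, ...] = c + sum_i phi_i X_{t+1-i}.
Substitute known values:
  E[X_{t+1} | ...] = (0.53) * (-2)
                   = -1.0600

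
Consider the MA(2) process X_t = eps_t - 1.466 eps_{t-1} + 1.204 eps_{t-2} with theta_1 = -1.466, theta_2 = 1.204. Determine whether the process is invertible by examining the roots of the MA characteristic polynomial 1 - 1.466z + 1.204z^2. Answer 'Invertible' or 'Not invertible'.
\text{Not invertible}

The MA(q) characteristic polynomial is P(z) = 1 - 1.466z + 1.204z^2.
Invertibility requires all roots to lie outside the unit circle, i.e. |z| > 1 for every root.
Set 1 + (-1.466) z + (1.204) z^2 = 0, i.e. a z^2 + b z + c = 0 with a = 1.204, b = -1.466, c = 1.
Discriminant D = b^2 - 4ac = (-1.466)^2 - 4*(1.204)*1 = 2.149156 - (4.816) = -2.666844.
D < 0, so the roots are the complex-conjugate pair z = (-b +/- i sqrt(-D)) / (2a) = 0.6088 +/- 0.6782i.
For a conjugate pair |z|^2 = z * conj(z) = (product of roots) = c/a = 1/(1.204) = 0.830565, so |z| = sqrt(0.830565) = 0.9114 for both roots.
Moduli of all roots: 0.9114, 0.9114.
All moduli strictly greater than 1? No.
Verdict: Not invertible.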